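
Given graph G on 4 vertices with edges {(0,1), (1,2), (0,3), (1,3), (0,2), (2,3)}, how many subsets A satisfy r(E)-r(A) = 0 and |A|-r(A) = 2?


R(x,y) = sum over A in 2^E of x^(r(E)-r(A)) * y^(|A|-r(A)).
G has 4 vertices, 6 edges. r(E) = 3.
Enumerate all 2^6 = 64 subsets.
Count subsets with r(E)-r(A)=0 and |A|-r(A)=2: 6.

6


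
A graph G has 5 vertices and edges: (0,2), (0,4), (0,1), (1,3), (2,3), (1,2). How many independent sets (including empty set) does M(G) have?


An independent set in a graphic matroid is an acyclic edge subset.
G has 5 vertices and 6 edges.
Enumerate all 2^6 = 64 subsets, checking for acyclicity.
Total independent sets = 48.

48


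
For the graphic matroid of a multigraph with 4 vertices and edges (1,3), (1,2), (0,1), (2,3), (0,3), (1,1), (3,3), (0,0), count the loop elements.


In a graphic matroid, a loop is a self-loop edge (u,u) with rank 0.
Examining all 8 edges for self-loops...
Self-loops found: (1,1), (3,3), (0,0)
Number of loops = 3.

3


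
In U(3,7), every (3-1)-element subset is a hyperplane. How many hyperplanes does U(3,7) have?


Hyperplanes of U(3,7) are flats of rank 2.
In a uniform matroid, these are exactly the (2)-element subsets.
Count = (7 choose 2) = 21.

21


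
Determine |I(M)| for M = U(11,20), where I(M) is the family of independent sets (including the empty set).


Independent sets of U(11,20) are all subsets of size <= 11.
Count = (20 choose 0) + (20 choose 1) + (20 choose 2) + (20 choose 3) + (20 choose 4) + (20 choose 5) + (20 choose 6) + (20 choose 7) + (20 choose 8) + (20 choose 9) + (20 choose 10) + (20 choose 11)
     = 1 + 20 + 190 + 1140 + 4845 + 15504 + 38760 + 77520 + 125970 + 167960 + 184756 + 167960
     = 784626.

784626


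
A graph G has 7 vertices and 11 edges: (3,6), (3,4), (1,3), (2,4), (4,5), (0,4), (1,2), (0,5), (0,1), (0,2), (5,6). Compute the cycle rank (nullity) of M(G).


Cycle rank (nullity) = |E| - r(M) = |E| - (|V| - c).
|E| = 11, |V| = 7, c = 1.
Nullity = 11 - (7 - 1) = 11 - 6 = 5.

5


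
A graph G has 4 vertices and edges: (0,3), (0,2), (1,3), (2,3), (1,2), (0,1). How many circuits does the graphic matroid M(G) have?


A circuit in a graphic matroid = edge set of a simple cycle.
G has 4 vertices and 6 edges.
Enumerating all minimal edge subsets forming cycles...
Total circuits found: 7.

7


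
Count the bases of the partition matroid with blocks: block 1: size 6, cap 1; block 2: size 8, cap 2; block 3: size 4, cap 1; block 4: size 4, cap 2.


A basis picks exactly ci elements from block i.
Number of bases = product of C(|Si|, ci).
= C(6,1) * C(8,2) * C(4,1) * C(4,2)
= 6 * 28 * 4 * 6
= 4032.

4032


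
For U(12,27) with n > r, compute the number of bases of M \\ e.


Deleting e from U(12,27) gives U(12,26) since n > r.
Bases of U(12,26) = (26 choose 12) = 9657700.

9657700


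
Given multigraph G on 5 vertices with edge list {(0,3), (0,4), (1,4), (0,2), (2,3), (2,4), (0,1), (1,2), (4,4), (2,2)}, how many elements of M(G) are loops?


In a graphic matroid, a loop is a self-loop edge (u,u) with rank 0.
Examining all 10 edges for self-loops...
Self-loops found: (4,4), (2,2)
Number of loops = 2.

2


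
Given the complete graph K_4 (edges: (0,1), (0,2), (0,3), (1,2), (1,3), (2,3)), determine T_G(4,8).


T(K_4; x,y) = x^3 + 3x^2 + 4xy + 2x + y^3 + 3y^2 + 2y.
Substituting x=4, y=8:
= 64 + 48 + 128 + 8 + 512 + 192 + 16
= 968.

968


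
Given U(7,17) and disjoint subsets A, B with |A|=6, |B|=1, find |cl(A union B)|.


|A union B| = 6 + 1 = 7 (disjoint).
In U(7,17), cl(S) = S if |S| < 7, else cl(S) = E.
Since 7 >= 7, cl(A union B) = E.
|cl(A union B)| = 17.

17


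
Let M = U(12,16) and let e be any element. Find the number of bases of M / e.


Contracting e from U(12,16) gives U(11,15).
Bases of U(11,15) = C(15,11) = 1365.

1365


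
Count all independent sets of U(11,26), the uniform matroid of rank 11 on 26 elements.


Independent sets of U(11,26) are all subsets of size <= 11.
Count = C(26,0) + C(26,1) + C(26,2) + C(26,3) + C(26,4) + C(26,5) + C(26,6) + C(26,7) + C(26,8) + C(26,9) + C(26,10) + C(26,11)
     = 1 + 26 + 325 + 2600 + 14950 + 65780 + 230230 + 657800 + 1562275 + 3124550 + 5311735 + 7726160
     = 18696432.

18696432


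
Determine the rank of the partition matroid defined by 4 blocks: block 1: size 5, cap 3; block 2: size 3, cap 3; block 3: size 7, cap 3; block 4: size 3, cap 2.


Rank of a partition matroid = sum of min(|Si|, ci) for each block.
= min(5,3) + min(3,3) + min(7,3) + min(3,2)
= 3 + 3 + 3 + 2
= 11.

11


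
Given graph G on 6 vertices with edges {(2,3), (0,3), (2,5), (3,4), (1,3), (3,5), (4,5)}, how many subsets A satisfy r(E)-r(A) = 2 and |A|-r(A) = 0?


R(x,y) = sum over A in 2^E of x^(r(E)-r(A)) * y^(|A|-r(A)).
G has 6 vertices, 7 edges. r(E) = 5.
Enumerate all 2^7 = 128 subsets.
Count subsets with r(E)-r(A)=2 and |A|-r(A)=0: 33.

33


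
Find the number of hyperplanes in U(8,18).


Hyperplanes of U(8,18) are flats of rank 7.
In a uniform matroid, these are exactly the (7)-element subsets.
Count = (18 choose 7) = 31824.

31824


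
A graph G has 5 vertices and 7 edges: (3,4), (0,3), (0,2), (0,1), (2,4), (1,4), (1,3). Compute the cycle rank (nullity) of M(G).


Cycle rank (nullity) = |E| - r(M) = |E| - (|V| - c).
|E| = 7, |V| = 5, c = 1.
Nullity = 7 - (5 - 1) = 7 - 4 = 3.

3


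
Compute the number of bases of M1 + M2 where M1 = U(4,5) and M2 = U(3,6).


Bases of a direct sum M1 + M2: |B| = |B(M1)| * |B(M2)|.
|B(U(4,5))| = C(5,4) = 5.
|B(U(3,6))| = C(6,3) = 20.
Total bases = 5 * 20 = 100.

100


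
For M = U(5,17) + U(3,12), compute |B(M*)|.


(M1+M2)* = M1* + M2*.
M1* = U(12,17), bases: C(17,12) = 6188.
M2* = U(9,12), bases: C(12,9) = 220.
|B(M*)| = 6188 * 220 = 1361360.

1361360


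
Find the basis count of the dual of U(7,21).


The dual of U(r,n) is U(n-r, n) = U(14,21).
Bases of U(14,21) are all (14)-element subsets.
|B(M*)| = C(21,14) = 21! / (14! * 7!) = 116280.

116280


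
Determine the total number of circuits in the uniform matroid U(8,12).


In U(8,12), circuits are the (9)-element subsets.
Any set of 9 elements is dependent, and removing any one element gives
an independent set of size 8, so it is a minimal dependent set.
Number of circuits = (12 choose 9) = 220.

220


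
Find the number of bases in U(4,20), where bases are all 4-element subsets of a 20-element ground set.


Bases of U(4,20) are all 4-element subsets of the 20-element ground set.
Number of bases = C(20,4).
C(20,4) = 20! / (4! * 16!) = 4845.

4845


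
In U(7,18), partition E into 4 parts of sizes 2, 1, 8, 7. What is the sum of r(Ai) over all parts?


r(Ai) = min(|Ai|, 7) for each part.
Sum = min(2,7) + min(1,7) + min(8,7) + min(7,7)
    = 2 + 1 + 7 + 7
    = 17.

17


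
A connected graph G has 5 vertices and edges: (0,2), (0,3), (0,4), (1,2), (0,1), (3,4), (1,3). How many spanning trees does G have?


By Kirchhoff's matrix tree theorem, the number of spanning trees equals
the determinant of any cofactor of the Laplacian matrix L.
G has 5 vertices and 7 edges.
Computing the (4 x 4) cofactor determinant gives 21.

21


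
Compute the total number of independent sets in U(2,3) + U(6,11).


For a direct sum, |I(M1+M2)| = |I(M1)| * |I(M2)|.
|I(U(2,3))| = sum C(3,k) for k=0..2 = 7.
|I(U(6,11))| = sum C(11,k) for k=0..6 = 1486.
Total = 7 * 1486 = 10402.

10402


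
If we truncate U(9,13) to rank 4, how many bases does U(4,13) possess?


Truncating U(9,13) to rank 4 gives U(4,13).
Bases of U(4,13) are all 4-element subsets of 13 elements.
Number of bases = C(13,4) = (13 * 12 * 11 * 10) / (1 * 2 * 3 * 4) = 715.

715


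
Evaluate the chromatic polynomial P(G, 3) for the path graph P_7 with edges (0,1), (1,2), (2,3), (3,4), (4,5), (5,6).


P(P_7, k) = k * (k-1)^(6).
P(3) = 3 * 2^6 = 3 * 64 = 192.

192


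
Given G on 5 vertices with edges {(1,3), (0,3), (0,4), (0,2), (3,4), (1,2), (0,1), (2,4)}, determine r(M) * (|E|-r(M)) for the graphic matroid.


r(M) = |V| - c = 5 - 1 = 4.
nullity = |E| - r(M) = 8 - 4 = 4.
Product = 4 * 4 = 16.

16


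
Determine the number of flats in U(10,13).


Flats of U(10,13): every subset of size < 10 is a flat, plus E itself.
Count = C(13,0) + C(13,1) + C(13,2) + C(13,3) + C(13,4) + C(13,5) + C(13,6) + C(13,7) + C(13,8) + C(13,9) + 1
     = 1 + 13 + 78 + 286 + 715 + 1287 + 1716 + 1716 + 1287 + 715 + 1
     = 7815.

7815


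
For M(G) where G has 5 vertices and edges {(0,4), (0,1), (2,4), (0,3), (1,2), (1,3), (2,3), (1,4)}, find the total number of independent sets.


An independent set in a graphic matroid is an acyclic edge subset.
G has 5 vertices and 8 edges.
Enumerate all 2^8 = 256 subsets, checking for acyclicity.
Total independent sets = 134.

134


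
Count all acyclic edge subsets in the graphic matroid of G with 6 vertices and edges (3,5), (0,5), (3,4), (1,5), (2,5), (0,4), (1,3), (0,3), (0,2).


An independent set in a graphic matroid is an acyclic edge subset.
G has 6 vertices and 9 edges.
Enumerate all 2^9 = 512 subsets, checking for acyclicity.
Total independent sets = 279.

279


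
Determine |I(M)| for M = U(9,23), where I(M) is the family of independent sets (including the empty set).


Independent sets of U(9,23) are all subsets of size <= 9.
Count = C(23,0) + C(23,1) + C(23,2) + C(23,3) + C(23,4) + C(23,5) + C(23,6) + C(23,7) + C(23,8) + C(23,9)
     = 1 + 23 + 253 + 1771 + 8855 + 33649 + 100947 + 245157 + 490314 + 817190
     = 1698160.

1698160


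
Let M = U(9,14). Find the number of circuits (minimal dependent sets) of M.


In U(9,14), circuits are the (10)-element subsets.
Any set of 10 elements is dependent, and removing any one element gives
an independent set of size 9, so it is a minimal dependent set.
Number of circuits = C(14,10) = 14! / (10! * 4!) = 1001.

1001


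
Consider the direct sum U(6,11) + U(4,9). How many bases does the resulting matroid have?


Bases of a direct sum M1 + M2: |B| = |B(M1)| * |B(M2)|.
|B(U(6,11))| = C(11,6) = 462.
|B(U(4,9))| = C(9,4) = 126.
Total bases = 462 * 126 = 58212.

58212


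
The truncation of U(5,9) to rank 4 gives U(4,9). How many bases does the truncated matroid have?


Truncating U(5,9) to rank 4 gives U(4,9).
Bases of U(4,9) are all 4-element subsets of 9 elements.
Number of bases = C(9,4) = 9! / (4! * 5!) = 126.

126


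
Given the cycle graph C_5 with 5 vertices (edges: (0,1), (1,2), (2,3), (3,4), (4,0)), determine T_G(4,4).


T(C_5; x,y) = x + x^2 + ... + x^(4) + y.
T(4,4) = 4^1 + 4^2 + 4^3 + 4^4 + 4
= 4 + 16 + 64 + 256 + 4
= 344.

344


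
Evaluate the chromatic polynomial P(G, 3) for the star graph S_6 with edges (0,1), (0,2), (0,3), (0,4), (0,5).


P(tree, k) = k * (k-1)^(5) for any tree on 6 vertices.
P(3) = 3 * 2^5 = 3 * 32 = 96.

96


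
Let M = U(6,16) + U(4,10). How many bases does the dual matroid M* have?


(M1+M2)* = M1* + M2*.
M1* = U(10,16), bases: C(16,10) = 8008.
M2* = U(6,10), bases: C(10,6) = 210.
|B(M*)| = 8008 * 210 = 1681680.

1681680


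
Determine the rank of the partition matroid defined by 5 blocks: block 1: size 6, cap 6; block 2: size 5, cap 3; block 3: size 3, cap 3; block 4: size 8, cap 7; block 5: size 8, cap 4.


Rank of a partition matroid = sum of min(|Si|, ci) for each block.
= min(6,6) + min(5,3) + min(3,3) + min(8,7) + min(8,4)
= 6 + 3 + 3 + 7 + 4
= 23.

23


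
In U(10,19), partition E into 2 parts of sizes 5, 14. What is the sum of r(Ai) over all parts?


r(Ai) = min(|Ai|, 10) for each part.
Sum = min(5,10) + min(14,10)
    = 5 + 10
    = 15.

15


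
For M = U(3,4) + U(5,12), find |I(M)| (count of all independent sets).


For a direct sum, |I(M1+M2)| = |I(M1)| * |I(M2)|.
|I(U(3,4))| = sum C(4,k) for k=0..3 = 15.
|I(U(5,12))| = sum C(12,k) for k=0..5 = 1586.
Total = 15 * 1586 = 23790.

23790


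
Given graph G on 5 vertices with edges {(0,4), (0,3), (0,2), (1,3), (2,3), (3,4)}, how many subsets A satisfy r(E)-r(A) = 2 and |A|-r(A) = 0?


R(x,y) = sum over A in 2^E of x^(r(E)-r(A)) * y^(|A|-r(A)).
G has 5 vertices, 6 edges. r(E) = 4.
Enumerate all 2^6 = 64 subsets.
Count subsets with r(E)-r(A)=2 and |A|-r(A)=0: 15.

15


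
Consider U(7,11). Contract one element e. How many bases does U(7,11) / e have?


Contracting e from U(7,11) gives U(6,10).
Bases of U(6,10) = C(10,6) = 10! / (6! * 4!) = 210.

210


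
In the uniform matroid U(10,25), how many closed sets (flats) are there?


Flats of U(10,25): every subset of size < 10 is a flat, plus E itself.
Count = (25 choose 0) + (25 choose 1) + (25 choose 2) + (25 choose 3) + (25 choose 4) + (25 choose 5) + (25 choose 6) + (25 choose 7) + (25 choose 8) + (25 choose 9) + 1
     = 1 + 25 + 300 + 2300 + 12650 + 53130 + 177100 + 480700 + 1081575 + 2042975 + 1
     = 3850757.

3850757


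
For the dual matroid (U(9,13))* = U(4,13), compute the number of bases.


The dual of U(r,n) is U(n-r, n) = U(4,13).
Bases of U(4,13) are all (4)-element subsets.
|B(M*)| = C(13,4) = 13! / (4! * 9!) = 715.

715


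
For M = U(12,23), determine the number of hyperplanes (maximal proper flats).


Hyperplanes of U(12,23) are flats of rank 11.
In a uniform matroid, these are exactly the (11)-element subsets.
Count = C(23,11) = 1352078.

1352078


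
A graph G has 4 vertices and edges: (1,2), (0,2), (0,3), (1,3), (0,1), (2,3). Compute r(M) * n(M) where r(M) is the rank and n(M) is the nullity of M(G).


r(M) = |V| - c = 4 - 1 = 3.
nullity = |E| - r(M) = 6 - 3 = 3.
Product = 3 * 3 = 9.

9


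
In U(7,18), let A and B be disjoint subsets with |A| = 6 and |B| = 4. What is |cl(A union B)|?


|A union B| = 6 + 4 = 10 (disjoint).
In U(7,18), cl(S) = S if |S| < 7, else cl(S) = E.
Since 10 >= 7, cl(A union B) = E.
|cl(A union B)| = 18.

18


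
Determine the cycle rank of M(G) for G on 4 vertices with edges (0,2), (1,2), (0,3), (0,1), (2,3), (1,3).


Cycle rank (nullity) = |E| - r(M) = |E| - (|V| - c).
|E| = 6, |V| = 4, c = 1.
Nullity = 6 - (4 - 1) = 6 - 3 = 3.

3


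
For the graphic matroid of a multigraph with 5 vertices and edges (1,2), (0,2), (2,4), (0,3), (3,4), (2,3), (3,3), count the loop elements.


In a graphic matroid, a loop is a self-loop edge (u,u) with rank 0.
Examining all 7 edges for self-loops...
Self-loops found: (3,3)
Number of loops = 1.

1


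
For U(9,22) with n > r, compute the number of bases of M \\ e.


Deleting e from U(9,22) gives U(9,21) since n > r.
Bases of U(9,21) = C(21,9) = 21! / (9! * 12!) = 293930.

293930


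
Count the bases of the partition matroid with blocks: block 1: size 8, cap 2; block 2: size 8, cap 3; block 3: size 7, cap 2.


A basis picks exactly ci elements from block i.
Number of bases = product of C(|Si|, ci).
= C(8,2) * C(8,3) * C(7,2)
= 28 * 56 * 21
= 32928.

32928


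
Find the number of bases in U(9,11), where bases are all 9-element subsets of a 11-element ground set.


Bases of U(9,11) are all 9-element subsets of the 11-element ground set.
Number of bases = C(11,9).
(11 choose 9) = 55.

55


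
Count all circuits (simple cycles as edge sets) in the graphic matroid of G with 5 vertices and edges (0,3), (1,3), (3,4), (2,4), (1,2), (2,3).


A circuit in a graphic matroid = edge set of a simple cycle.
G has 5 vertices and 6 edges.
Enumerating all minimal edge subsets forming cycles...
Total circuits found: 3.

3


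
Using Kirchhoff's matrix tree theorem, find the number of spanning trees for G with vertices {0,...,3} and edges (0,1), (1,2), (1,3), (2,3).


By Kirchhoff's matrix tree theorem, the number of spanning trees equals
the determinant of any cofactor of the Laplacian matrix L.
G has 4 vertices and 4 edges.
Computing the (3 x 3) cofactor determinant gives 3.

3


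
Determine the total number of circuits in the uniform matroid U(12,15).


In U(12,15), circuits are the (13)-element subsets.
Any set of 13 elements is dependent, and removing any one element gives
an independent set of size 12, so it is a minimal dependent set.
Number of circuits = C(15,13) = 105.

105


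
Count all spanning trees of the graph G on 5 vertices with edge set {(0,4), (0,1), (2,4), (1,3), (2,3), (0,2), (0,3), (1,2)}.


By Kirchhoff's matrix tree theorem, the number of spanning trees equals
the determinant of any cofactor of the Laplacian matrix L.
G has 5 vertices and 8 edges.
Computing the (4 x 4) cofactor determinant gives 40.

40


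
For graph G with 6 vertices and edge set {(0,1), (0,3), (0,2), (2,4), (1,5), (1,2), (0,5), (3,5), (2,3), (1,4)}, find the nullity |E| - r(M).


Cycle rank (nullity) = |E| - r(M) = |E| - (|V| - c).
|E| = 10, |V| = 6, c = 1.
Nullity = 10 - (6 - 1) = 10 - 5 = 5.

5


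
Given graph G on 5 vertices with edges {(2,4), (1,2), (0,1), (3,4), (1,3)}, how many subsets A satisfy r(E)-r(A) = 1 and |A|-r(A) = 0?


R(x,y) = sum over A in 2^E of x^(r(E)-r(A)) * y^(|A|-r(A)).
G has 5 vertices, 5 edges. r(E) = 4.
Enumerate all 2^5 = 32 subsets.
Count subsets with r(E)-r(A)=1 and |A|-r(A)=0: 10.

10


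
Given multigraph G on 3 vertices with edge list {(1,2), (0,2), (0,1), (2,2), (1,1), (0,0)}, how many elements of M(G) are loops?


In a graphic matroid, a loop is a self-loop edge (u,u) with rank 0.
Examining all 6 edges for self-loops...
Self-loops found: (2,2), (1,1), (0,0)
Number of loops = 3.

3


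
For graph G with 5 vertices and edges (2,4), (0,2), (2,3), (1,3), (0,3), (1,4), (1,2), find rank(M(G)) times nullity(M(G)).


r(M) = |V| - c = 5 - 1 = 4.
nullity = |E| - r(M) = 7 - 4 = 3.
Product = 4 * 3 = 12.

12


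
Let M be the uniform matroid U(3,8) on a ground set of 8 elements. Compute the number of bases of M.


Bases of U(3,8) are all 3-element subsets of the 8-element ground set.
Number of bases = C(8,3).
C(8,3) = (8 * 7 * 6) / (1 * 2 * 3) = 56.

56


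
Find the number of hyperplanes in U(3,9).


Hyperplanes of U(3,9) are flats of rank 2.
In a uniform matroid, these are exactly the (2)-element subsets.
Count = (9 choose 2) = 36.

36


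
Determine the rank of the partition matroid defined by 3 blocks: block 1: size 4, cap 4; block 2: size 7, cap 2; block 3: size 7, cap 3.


Rank of a partition matroid = sum of min(|Si|, ci) for each block.
= min(4,4) + min(7,2) + min(7,3)
= 4 + 2 + 3
= 9.

9


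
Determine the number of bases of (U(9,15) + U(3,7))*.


(M1+M2)* = M1* + M2*.
M1* = U(6,15), bases: C(15,6) = 5005.
M2* = U(4,7), bases: C(7,4) = 35.
|B(M*)| = 5005 * 35 = 175175.

175175


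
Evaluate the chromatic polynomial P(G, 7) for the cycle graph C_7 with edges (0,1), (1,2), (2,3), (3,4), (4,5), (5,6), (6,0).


P(C_7, k) = (k-1)^7 + (-1)^7*(k-1).
P(7) = (6)^7 - 6
= 279936 - 6 = 279930.

279930


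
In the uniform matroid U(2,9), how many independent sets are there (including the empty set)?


Independent sets of U(2,9) are all subsets of size <= 2.
Count = C(9,0) + C(9,1) + C(9,2)
     = 1 + 9 + 36
     = 46.

46


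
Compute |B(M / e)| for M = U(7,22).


Contracting e from U(7,22) gives U(6,21).
Bases of U(6,21) = (21 choose 6) = 54264.

54264


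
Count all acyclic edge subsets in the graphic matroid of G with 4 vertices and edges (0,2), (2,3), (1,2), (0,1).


An independent set in a graphic matroid is an acyclic edge subset.
G has 4 vertices and 4 edges.
Enumerate all 2^4 = 16 subsets, checking for acyclicity.
Total independent sets = 14.

14


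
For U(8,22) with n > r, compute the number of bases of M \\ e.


Deleting e from U(8,22) gives U(8,21) since n > r.
Bases of U(8,21) = C(21,8) = 21! / (8! * 13!) = 203490.

203490


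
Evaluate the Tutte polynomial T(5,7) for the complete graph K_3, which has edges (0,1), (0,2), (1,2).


T(K_3; x,y) = x^2 + x + y.
T(5,7) = 25 + 5 + 7 = 37.

37


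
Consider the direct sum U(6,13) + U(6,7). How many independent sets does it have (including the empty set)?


For a direct sum, |I(M1+M2)| = |I(M1)| * |I(M2)|.
|I(U(6,13))| = sum C(13,k) for k=0..6 = 4096.
|I(U(6,7))| = sum C(7,k) for k=0..6 = 127.
Total = 4096 * 127 = 520192.

520192


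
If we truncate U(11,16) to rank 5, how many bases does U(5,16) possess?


Truncating U(11,16) to rank 5 gives U(5,16).
Bases of U(5,16) are all 5-element subsets of 16 elements.
Number of bases = (16 choose 5) = 4368.

4368


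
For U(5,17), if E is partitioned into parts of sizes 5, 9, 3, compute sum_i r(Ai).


r(Ai) = min(|Ai|, 5) for each part.
Sum = min(5,5) + min(9,5) + min(3,5)
    = 5 + 5 + 3
    = 13.

13


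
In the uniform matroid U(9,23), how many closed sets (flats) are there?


Flats of U(9,23): every subset of size < 9 is a flat, plus E itself.
Count = (23 choose 0) + (23 choose 1) + (23 choose 2) + (23 choose 3) + (23 choose 4) + (23 choose 5) + (23 choose 6) + (23 choose 7) + (23 choose 8) + 1
     = 1 + 23 + 253 + 1771 + 8855 + 33649 + 100947 + 245157 + 490314 + 1
     = 880971.

880971


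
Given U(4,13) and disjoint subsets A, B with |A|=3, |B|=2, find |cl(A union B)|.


|A union B| = 3 + 2 = 5 (disjoint).
In U(4,13), cl(S) = S if |S| < 4, else cl(S) = E.
Since 5 >= 4, cl(A union B) = E.
|cl(A union B)| = 13.

13


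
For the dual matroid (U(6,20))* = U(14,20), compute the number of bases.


The dual of U(r,n) is U(n-r, n) = U(14,20).
Bases of U(14,20) are all (14)-element subsets.
|B(M*)| = C(20,14) = 20! / (14! * 6!) = 38760.

38760


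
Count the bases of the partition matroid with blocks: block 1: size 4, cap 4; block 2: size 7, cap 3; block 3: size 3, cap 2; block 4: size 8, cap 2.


A basis picks exactly ci elements from block i.
Number of bases = product of C(|Si|, ci).
= C(4,4) * C(7,3) * C(3,2) * C(8,2)
= 1 * 35 * 3 * 28
= 2940.

2940


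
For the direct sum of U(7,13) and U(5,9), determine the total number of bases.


Bases of a direct sum M1 + M2: |B| = |B(M1)| * |B(M2)|.
|B(U(7,13))| = C(13,7) = 1716.
|B(U(5,9))| = C(9,5) = 126.
Total bases = 1716 * 126 = 216216.

216216


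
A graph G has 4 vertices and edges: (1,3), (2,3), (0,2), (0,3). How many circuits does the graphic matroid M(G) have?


A circuit in a graphic matroid = edge set of a simple cycle.
G has 4 vertices and 4 edges.
Enumerating all minimal edge subsets forming cycles...
Total circuits found: 1.

1


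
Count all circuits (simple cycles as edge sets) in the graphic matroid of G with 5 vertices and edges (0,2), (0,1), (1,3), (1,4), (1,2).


A circuit in a graphic matroid = edge set of a simple cycle.
G has 5 vertices and 5 edges.
Enumerating all minimal edge subsets forming cycles...
Total circuits found: 1.

1


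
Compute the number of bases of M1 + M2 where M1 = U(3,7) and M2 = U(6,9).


Bases of a direct sum M1 + M2: |B| = |B(M1)| * |B(M2)|.
|B(U(3,7))| = C(7,3) = 35.
|B(U(6,9))| = C(9,6) = 84.
Total bases = 35 * 84 = 2940.

2940


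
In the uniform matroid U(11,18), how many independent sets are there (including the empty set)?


Independent sets of U(11,18) are all subsets of size <= 11.
Count = (18 choose 0) + (18 choose 1) + (18 choose 2) + (18 choose 3) + (18 choose 4) + (18 choose 5) + (18 choose 6) + (18 choose 7) + (18 choose 8) + (18 choose 9) + (18 choose 10) + (18 choose 11)
     = 1 + 18 + 153 + 816 + 3060 + 8568 + 18564 + 31824 + 43758 + 48620 + 43758 + 31824
     = 230964.

230964


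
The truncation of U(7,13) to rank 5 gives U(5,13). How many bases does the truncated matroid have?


Truncating U(7,13) to rank 5 gives U(5,13).
Bases of U(5,13) are all 5-element subsets of 13 elements.
Number of bases = C(13,5) = 13! / (5! * 8!) = 1287.

1287


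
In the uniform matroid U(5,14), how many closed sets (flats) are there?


Flats of U(5,14): every subset of size < 5 is a flat, plus E itself.
Count = C(14,0) + C(14,1) + C(14,2) + C(14,3) + C(14,4) + 1
     = 1 + 14 + 91 + 364 + 1001 + 1
     = 1472.

1472


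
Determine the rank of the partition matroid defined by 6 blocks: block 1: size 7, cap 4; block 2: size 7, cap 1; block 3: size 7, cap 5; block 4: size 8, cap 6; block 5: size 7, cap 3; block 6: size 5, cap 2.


Rank of a partition matroid = sum of min(|Si|, ci) for each block.
= min(7,4) + min(7,1) + min(7,5) + min(8,6) + min(7,3) + min(5,2)
= 4 + 1 + 5 + 6 + 3 + 2
= 21.

21


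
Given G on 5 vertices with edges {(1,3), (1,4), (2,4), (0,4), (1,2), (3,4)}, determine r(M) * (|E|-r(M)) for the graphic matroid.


r(M) = |V| - c = 5 - 1 = 4.
nullity = |E| - r(M) = 6 - 4 = 2.
Product = 4 * 2 = 8.

8


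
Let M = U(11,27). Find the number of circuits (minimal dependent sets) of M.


In U(11,27), circuits are the (12)-element subsets.
Any set of 12 elements is dependent, and removing any one element gives
an independent set of size 11, so it is a minimal dependent set.
Number of circuits = C(27,12) = 27! / (12! * 15!) = 17383860.

17383860


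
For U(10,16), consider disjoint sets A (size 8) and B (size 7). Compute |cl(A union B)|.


|A union B| = 8 + 7 = 15 (disjoint).
In U(10,16), cl(S) = S if |S| < 10, else cl(S) = E.
Since 15 >= 10, cl(A union B) = E.
|cl(A union B)| = 16.

16


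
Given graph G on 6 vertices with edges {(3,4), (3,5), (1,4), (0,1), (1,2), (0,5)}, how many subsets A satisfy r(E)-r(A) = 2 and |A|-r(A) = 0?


R(x,y) = sum over A in 2^E of x^(r(E)-r(A)) * y^(|A|-r(A)).
G has 6 vertices, 6 edges. r(E) = 5.
Enumerate all 2^6 = 64 subsets.
Count subsets with r(E)-r(A)=2 and |A|-r(A)=0: 20.

20


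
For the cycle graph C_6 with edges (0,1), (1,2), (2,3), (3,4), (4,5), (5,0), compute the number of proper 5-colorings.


P(C_6, k) = (k-1)^6 + (-1)^6*(k-1).
P(5) = (4)^6 + 4
= 4096 + 4 = 4100.

4100


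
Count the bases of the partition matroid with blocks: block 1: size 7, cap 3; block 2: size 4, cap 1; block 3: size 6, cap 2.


A basis picks exactly ci elements from block i.
Number of bases = product of C(|Si|, ci).
= C(7,3) * C(4,1) * C(6,2)
= 35 * 4 * 15
= 2100.

2100


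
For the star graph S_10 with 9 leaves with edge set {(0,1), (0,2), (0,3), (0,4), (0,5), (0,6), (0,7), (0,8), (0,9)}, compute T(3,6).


A star on 10 vertices is a tree with 9 edges.
T(x,y) = x^(9) for any tree.
T(3,6) = 3^9 = 19683.

19683


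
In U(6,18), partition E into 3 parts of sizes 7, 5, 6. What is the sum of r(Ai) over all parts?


r(Ai) = min(|Ai|, 6) for each part.
Sum = min(7,6) + min(5,6) + min(6,6)
    = 6 + 5 + 6
    = 17.

17


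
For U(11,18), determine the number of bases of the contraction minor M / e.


Contracting e from U(11,18) gives U(10,17).
Bases of U(10,17) = (17 choose 10) = 19448.

19448


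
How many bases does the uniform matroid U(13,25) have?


Bases of U(13,25) are all 13-element subsets of the 25-element ground set.
Number of bases = C(25,13).
C(25,13) = 25! / (13! * 12!) = 5200300.

5200300


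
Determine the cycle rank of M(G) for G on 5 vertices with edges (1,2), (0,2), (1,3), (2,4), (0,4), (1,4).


Cycle rank (nullity) = |E| - r(M) = |E| - (|V| - c).
|E| = 6, |V| = 5, c = 1.
Nullity = 6 - (5 - 1) = 6 - 4 = 2.

2


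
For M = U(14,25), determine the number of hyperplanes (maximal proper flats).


Hyperplanes of U(14,25) are flats of rank 13.
In a uniform matroid, these are exactly the (13)-element subsets.
Count = C(25,13) = 25! / (13! * 12!) = 5200300.

5200300


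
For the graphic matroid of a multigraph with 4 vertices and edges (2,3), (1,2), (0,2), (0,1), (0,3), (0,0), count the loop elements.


In a graphic matroid, a loop is a self-loop edge (u,u) with rank 0.
Examining all 6 edges for self-loops...
Self-loops found: (0,0)
Number of loops = 1.

1


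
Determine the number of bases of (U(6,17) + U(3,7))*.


(M1+M2)* = M1* + M2*.
M1* = U(11,17), bases: C(17,11) = 12376.
M2* = U(4,7), bases: C(7,4) = 35.
|B(M*)| = 12376 * 35 = 433160.

433160


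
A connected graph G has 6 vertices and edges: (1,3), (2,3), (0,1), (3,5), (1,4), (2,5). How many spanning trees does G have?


By Kirchhoff's matrix tree theorem, the number of spanning trees equals
the determinant of any cofactor of the Laplacian matrix L.
G has 6 vertices and 6 edges.
Computing the (5 x 5) cofactor determinant gives 3.

3


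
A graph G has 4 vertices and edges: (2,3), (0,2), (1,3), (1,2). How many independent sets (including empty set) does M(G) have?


An independent set in a graphic matroid is an acyclic edge subset.
G has 4 vertices and 4 edges.
Enumerate all 2^4 = 16 subsets, checking for acyclicity.
Total independent sets = 14.

14


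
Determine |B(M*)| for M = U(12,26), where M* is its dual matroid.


The dual of U(r,n) is U(n-r, n) = U(14,26).
Bases of U(14,26) are all (14)-element subsets.
|B(M*)| = (26 choose 14) = 9657700.

9657700


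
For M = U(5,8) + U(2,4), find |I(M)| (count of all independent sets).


For a direct sum, |I(M1+M2)| = |I(M1)| * |I(M2)|.
|I(U(5,8))| = sum C(8,k) for k=0..5 = 219.
|I(U(2,4))| = sum C(4,k) for k=0..2 = 11.
Total = 219 * 11 = 2409.

2409


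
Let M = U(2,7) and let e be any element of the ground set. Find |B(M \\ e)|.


Deleting e from U(2,7) gives U(2,6) since n > r.
Bases of U(2,6) = C(6,2) = 6! / (2! * 4!) = 15.

15


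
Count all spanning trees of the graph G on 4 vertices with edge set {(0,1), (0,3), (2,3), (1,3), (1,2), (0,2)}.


By Kirchhoff's matrix tree theorem, the number of spanning trees equals
the determinant of any cofactor of the Laplacian matrix L.
G has 4 vertices and 6 edges.
Computing the (3 x 3) cofactor determinant gives 16.

16


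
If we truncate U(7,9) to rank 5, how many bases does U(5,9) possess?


Truncating U(7,9) to rank 5 gives U(5,9).
Bases of U(5,9) are all 5-element subsets of 9 elements.
Number of bases = C(9,5) = 126.

126


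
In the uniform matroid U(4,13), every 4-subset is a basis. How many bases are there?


Bases of U(4,13) are all 4-element subsets of the 13-element ground set.
Number of bases = C(13,4).
C(13,4) = (13 * 12 * 11 * 10) / (1 * 2 * 3 * 4) = 715.

715


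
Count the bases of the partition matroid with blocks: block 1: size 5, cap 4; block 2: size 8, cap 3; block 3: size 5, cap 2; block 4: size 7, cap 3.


A basis picks exactly ci elements from block i.
Number of bases = product of C(|Si|, ci).
= C(5,4) * C(8,3) * C(5,2) * C(7,3)
= 5 * 56 * 10 * 35
= 98000.

98000


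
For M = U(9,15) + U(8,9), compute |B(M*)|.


(M1+M2)* = M1* + M2*.
M1* = U(6,15), bases: C(15,6) = 5005.
M2* = U(1,9), bases: C(9,1) = 9.
|B(M*)| = 5005 * 9 = 45045.

45045


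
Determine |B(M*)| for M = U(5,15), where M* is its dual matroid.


The dual of U(r,n) is U(n-r, n) = U(10,15).
Bases of U(10,15) are all (10)-element subsets.
|B(M*)| = C(15,10) = 15! / (10! * 5!) = 3003.

3003


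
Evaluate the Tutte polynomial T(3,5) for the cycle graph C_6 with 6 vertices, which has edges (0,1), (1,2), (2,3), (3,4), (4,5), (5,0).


T(C_6; x,y) = x + x^2 + ... + x^(5) + y.
T(3,5) = 3^1 + 3^2 + 3^3 + 3^4 + 3^5 + 5
= 3 + 9 + 27 + 81 + 243 + 5
= 368.

368


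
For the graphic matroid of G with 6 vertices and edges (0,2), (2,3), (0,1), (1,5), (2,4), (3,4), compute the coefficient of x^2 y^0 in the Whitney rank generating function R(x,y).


R(x,y) = sum over A in 2^E of x^(r(E)-r(A)) * y^(|A|-r(A)).
G has 6 vertices, 6 edges. r(E) = 5.
Enumerate all 2^6 = 64 subsets.
Count subsets with r(E)-r(A)=2 and |A|-r(A)=0: 19.

19


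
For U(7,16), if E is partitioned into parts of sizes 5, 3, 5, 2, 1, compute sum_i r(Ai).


r(Ai) = min(|Ai|, 7) for each part.
Sum = min(5,7) + min(3,7) + min(5,7) + min(2,7) + min(1,7)
    = 5 + 3 + 5 + 2 + 1
    = 16.

16


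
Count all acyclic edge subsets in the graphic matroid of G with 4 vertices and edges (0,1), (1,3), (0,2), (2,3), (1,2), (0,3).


An independent set in a graphic matroid is an acyclic edge subset.
G has 4 vertices and 6 edges.
Enumerate all 2^6 = 64 subsets, checking for acyclicity.
Total independent sets = 38.

38


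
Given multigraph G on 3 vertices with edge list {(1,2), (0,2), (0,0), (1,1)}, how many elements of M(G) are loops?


In a graphic matroid, a loop is a self-loop edge (u,u) with rank 0.
Examining all 4 edges for self-loops...
Self-loops found: (0,0), (1,1)
Number of loops = 2.

2


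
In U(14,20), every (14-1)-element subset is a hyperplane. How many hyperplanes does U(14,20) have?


Hyperplanes of U(14,20) are flats of rank 13.
In a uniform matroid, these are exactly the (13)-element subsets.
Count = (20 choose 13) = 77520.

77520


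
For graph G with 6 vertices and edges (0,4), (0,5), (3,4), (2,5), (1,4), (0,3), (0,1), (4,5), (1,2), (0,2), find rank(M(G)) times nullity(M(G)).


r(M) = |V| - c = 6 - 1 = 5.
nullity = |E| - r(M) = 10 - 5 = 5.
Product = 5 * 5 = 25.

25


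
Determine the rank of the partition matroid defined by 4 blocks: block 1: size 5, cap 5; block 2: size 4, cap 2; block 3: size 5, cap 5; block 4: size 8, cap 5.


Rank of a partition matroid = sum of min(|Si|, ci) for each block.
= min(5,5) + min(4,2) + min(5,5) + min(8,5)
= 5 + 2 + 5 + 5
= 17.

17


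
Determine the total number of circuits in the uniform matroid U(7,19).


In U(7,19), circuits are the (8)-element subsets.
Any set of 8 elements is dependent, and removing any one element gives
an independent set of size 7, so it is a minimal dependent set.
Number of circuits = C(19,8) = 75582.

75582


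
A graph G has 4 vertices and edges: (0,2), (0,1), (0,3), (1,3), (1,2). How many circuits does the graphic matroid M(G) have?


A circuit in a graphic matroid = edge set of a simple cycle.
G has 4 vertices and 5 edges.
Enumerating all minimal edge subsets forming cycles...
Total circuits found: 3.

3


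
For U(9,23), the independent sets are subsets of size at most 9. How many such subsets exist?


Independent sets of U(9,23) are all subsets of size <= 9.
Count = C(23,0) + C(23,1) + C(23,2) + C(23,3) + C(23,4) + C(23,5) + C(23,6) + C(23,7) + C(23,8) + C(23,9)
     = 1 + 23 + 253 + 1771 + 8855 + 33649 + 100947 + 245157 + 490314 + 817190
     = 1698160.

1698160


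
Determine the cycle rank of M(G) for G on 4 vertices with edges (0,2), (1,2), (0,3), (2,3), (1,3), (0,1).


Cycle rank (nullity) = |E| - r(M) = |E| - (|V| - c).
|E| = 6, |V| = 4, c = 1.
Nullity = 6 - (4 - 1) = 6 - 3 = 3.

3


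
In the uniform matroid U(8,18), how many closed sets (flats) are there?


Flats of U(8,18): every subset of size < 8 is a flat, plus E itself.
Count = C(18,0) + C(18,1) + C(18,2) + C(18,3) + C(18,4) + C(18,5) + C(18,6) + C(18,7) + 1
     = 1 + 18 + 153 + 816 + 3060 + 8568 + 18564 + 31824 + 1
     = 63005.

63005


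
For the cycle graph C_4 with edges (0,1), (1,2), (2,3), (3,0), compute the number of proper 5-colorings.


P(C_4, k) = (k-1)^4 + (-1)^4*(k-1).
P(5) = (4)^4 + 4
= 256 + 4 = 260.

260


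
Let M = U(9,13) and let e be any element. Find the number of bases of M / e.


Contracting e from U(9,13) gives U(8,12).
Bases of U(8,12) = C(12,8) = 495.

495


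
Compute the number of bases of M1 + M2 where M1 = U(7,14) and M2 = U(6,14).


Bases of a direct sum M1 + M2: |B| = |B(M1)| * |B(M2)|.
|B(U(7,14))| = C(14,7) = 3432.
|B(U(6,14))| = C(14,6) = 3003.
Total bases = 3432 * 3003 = 10306296.

10306296


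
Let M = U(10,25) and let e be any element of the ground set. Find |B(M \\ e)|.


Deleting e from U(10,25) gives U(10,24) since n > r.
Bases of U(10,24) = (24 choose 10) = 1961256.

1961256


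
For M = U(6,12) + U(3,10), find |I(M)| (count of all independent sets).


For a direct sum, |I(M1+M2)| = |I(M1)| * |I(M2)|.
|I(U(6,12))| = sum C(12,k) for k=0..6 = 2510.
|I(U(3,10))| = sum C(10,k) for k=0..3 = 176.
Total = 2510 * 176 = 441760.

441760


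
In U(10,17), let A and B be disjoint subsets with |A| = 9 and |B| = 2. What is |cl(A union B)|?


|A union B| = 9 + 2 = 11 (disjoint).
In U(10,17), cl(S) = S if |S| < 10, else cl(S) = E.
Since 11 >= 10, cl(A union B) = E.
|cl(A union B)| = 17.

17


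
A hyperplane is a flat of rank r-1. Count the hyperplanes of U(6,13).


Hyperplanes of U(6,13) are flats of rank 5.
In a uniform matroid, these are exactly the (5)-element subsets.
Count = C(13,5) = 13! / (5! * 8!) = 1287.

1287


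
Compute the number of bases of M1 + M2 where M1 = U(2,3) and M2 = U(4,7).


Bases of a direct sum M1 + M2: |B| = |B(M1)| * |B(M2)|.
|B(U(2,3))| = C(3,2) = 3.
|B(U(4,7))| = C(7,4) = 35.
Total bases = 3 * 35 = 105.

105


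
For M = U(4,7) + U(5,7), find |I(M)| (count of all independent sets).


For a direct sum, |I(M1+M2)| = |I(M1)| * |I(M2)|.
|I(U(4,7))| = sum C(7,k) for k=0..4 = 99.
|I(U(5,7))| = sum C(7,k) for k=0..5 = 120.
Total = 99 * 120 = 11880.

11880


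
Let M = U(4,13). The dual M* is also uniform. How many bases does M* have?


The dual of U(r,n) is U(n-r, n) = U(9,13).
Bases of U(9,13) are all (9)-element subsets.
|B(M*)| = (13 choose 9) = 715.

715


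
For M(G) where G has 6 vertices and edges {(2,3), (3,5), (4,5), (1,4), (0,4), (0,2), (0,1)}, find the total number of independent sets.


An independent set in a graphic matroid is an acyclic edge subset.
G has 6 vertices and 7 edges.
Enumerate all 2^7 = 128 subsets, checking for acyclicity.
Total independent sets = 108.

108


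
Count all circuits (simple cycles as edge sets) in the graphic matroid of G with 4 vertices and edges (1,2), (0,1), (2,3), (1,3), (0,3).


A circuit in a graphic matroid = edge set of a simple cycle.
G has 4 vertices and 5 edges.
Enumerating all minimal edge subsets forming cycles...
Total circuits found: 3.

3


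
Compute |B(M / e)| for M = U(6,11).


Contracting e from U(6,11) gives U(5,10).
Bases of U(5,10) = (10 choose 5) = 252.

252


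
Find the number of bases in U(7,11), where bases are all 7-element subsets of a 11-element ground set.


Bases of U(7,11) are all 7-element subsets of the 11-element ground set.
Number of bases = C(11,7).
C(11,7) = 330.

330


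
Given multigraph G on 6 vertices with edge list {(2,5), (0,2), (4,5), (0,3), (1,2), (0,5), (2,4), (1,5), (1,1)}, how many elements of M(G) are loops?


In a graphic matroid, a loop is a self-loop edge (u,u) with rank 0.
Examining all 9 edges for self-loops...
Self-loops found: (1,1)
Number of loops = 1.

1


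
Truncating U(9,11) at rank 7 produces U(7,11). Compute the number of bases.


Truncating U(9,11) to rank 7 gives U(7,11).
Bases of U(7,11) are all 7-element subsets of 11 elements.
Number of bases = C(11,7) = 330.

330


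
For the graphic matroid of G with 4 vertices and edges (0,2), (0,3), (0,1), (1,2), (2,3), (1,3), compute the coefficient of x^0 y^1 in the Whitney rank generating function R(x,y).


R(x,y) = sum over A in 2^E of x^(r(E)-r(A)) * y^(|A|-r(A)).
G has 4 vertices, 6 edges. r(E) = 3.
Enumerate all 2^6 = 64 subsets.
Count subsets with r(E)-r(A)=0 and |A|-r(A)=1: 15.

15


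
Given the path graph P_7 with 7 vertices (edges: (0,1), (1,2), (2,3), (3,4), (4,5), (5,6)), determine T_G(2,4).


A path on 7 vertices is a tree with 6 edges.
T(x,y) = x^(6) for any tree.
T(2,4) = 2^6 = 64.

64


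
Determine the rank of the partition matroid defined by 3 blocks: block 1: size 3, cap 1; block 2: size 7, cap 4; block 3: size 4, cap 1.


Rank of a partition matroid = sum of min(|Si|, ci) for each block.
= min(3,1) + min(7,4) + min(4,1)
= 1 + 4 + 1
= 6.

6


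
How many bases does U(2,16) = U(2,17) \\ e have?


Deleting e from U(2,17) gives U(2,16) since n > r.
Bases of U(2,16) = C(16,2) = 16! / (2! * 14!) = 120.

120


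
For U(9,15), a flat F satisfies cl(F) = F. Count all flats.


Flats of U(9,15): every subset of size < 9 is a flat, plus E itself.
Count = C(15,0) + C(15,1) + C(15,2) + C(15,3) + C(15,4) + C(15,5) + C(15,6) + C(15,7) + C(15,8) + 1
     = 1 + 15 + 105 + 455 + 1365 + 3003 + 5005 + 6435 + 6435 + 1
     = 22820.

22820


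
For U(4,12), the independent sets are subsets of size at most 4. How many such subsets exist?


Independent sets of U(4,12) are all subsets of size <= 4.
Count = C(12,0) + C(12,1) + C(12,2) + C(12,3) + C(12,4)
     = 1 + 12 + 66 + 220 + 495
     = 794.

794
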